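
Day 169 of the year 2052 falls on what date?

17 June 2052

January has 31 days (169 − 31 = 138 remain).
February has 29 days (138 − 29 = 109 remain).
March has 31 days (109 − 31 = 78 remain).
April has 30 days (78 − 30 = 48 remain).
May has 31 days (48 − 31 = 17 remain).
17 into June → June 17.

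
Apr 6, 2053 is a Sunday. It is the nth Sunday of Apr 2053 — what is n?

1st

Day 6 falls in week ⌈6/7⌉ of the month.
Days 1–7 hold the 1st Sunday, 8–14 the 2nd, 15–21 the 3rd, 22–28 the 4th, 29–31 the 5th.
6 is in the range for the 1st.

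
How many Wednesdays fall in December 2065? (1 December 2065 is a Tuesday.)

5

1 December 2065 is a Tuesday; the first Wednesday on or after it is 2 December 2065 (1 day later).
From 2 December 2065 to 31 December 2065 is 31 − 2 = 29 days.
29 ÷ 7 = 4 full weeks with remainder 1, so 4 more Wednesdays after the first → 5.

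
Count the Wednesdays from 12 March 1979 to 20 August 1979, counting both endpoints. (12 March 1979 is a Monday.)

23

12 March 1979 is a Monday; the first Wednesday on or after it is 14 March 1979 (2 days later).
From 14 March 1979 to 20 August 1979: 17 + 30 + 31 + 30 + 31 + 20 = 159 days (rest of March, April, May, June, July, August).
159 ÷ 7 = 22 full weeks with remainder 5, so 22 more Wednesdays after the first → 23.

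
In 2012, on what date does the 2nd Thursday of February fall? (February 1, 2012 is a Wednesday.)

February 2012 begins on a Wednesday, so the first Thursday is February 2 (1 day later).
The 2nd Thursday is 1 weeks later: 2 + 7 = 9.

2012-02-09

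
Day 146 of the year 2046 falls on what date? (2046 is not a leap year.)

May 26, 2046

January has 31 days (146 − 31 = 115 remain).
February has 28 days (115 − 28 = 87 remain).
March has 31 days (87 − 31 = 56 remain).
April has 30 days (56 − 30 = 26 remain).
26 into May → May 26.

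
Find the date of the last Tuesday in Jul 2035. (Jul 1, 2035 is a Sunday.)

Jul 2035 begins on a Sunday, so the first Tuesday is Jul 3 (2 days later).
Jul 2035 has 31 days. Adding weeks: 3, 10, 17, 24, 31 — the last one ≤ 31 is the 31st.

Jul 31, 2035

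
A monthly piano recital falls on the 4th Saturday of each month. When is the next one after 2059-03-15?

March 2059 starts on a Saturday; its first Saturday is the 1st, so the 4th Saturday is the 22nd — 2059-03-22.
2059-03-22 is after 2059-03-15, so that is the next one.

2059-03-22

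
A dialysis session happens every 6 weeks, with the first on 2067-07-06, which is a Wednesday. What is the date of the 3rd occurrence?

2067-09-28

The 3rd occurrence is 2 intervals after the first: 2 × 42 = 84 days after 2067-07-06.
July has 31 days — 25 days to the end of July leaves 59.
August has 31 days (28 left).
28 days into September → 2067-09-28.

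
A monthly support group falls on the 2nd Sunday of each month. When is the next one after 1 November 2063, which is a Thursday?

November 2063 starts on a Thursday; its first Sunday is the 4th, so the 2nd Sunday is the 11th — 11 November 2063.
11 November 2063 is after 1 November 2063, so that is the next one.

11 November 2063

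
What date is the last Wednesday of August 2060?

25 August 2060

The first Wednesday of August 2060 is August 4.
August 2060 has 31 days. Adding weeks: 4, 11, 18, 25 — the last one ≤ 31 is the 25th.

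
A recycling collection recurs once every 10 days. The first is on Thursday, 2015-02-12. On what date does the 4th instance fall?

The 4th occurrence is 3 intervals after the first: 3 × 10 = 30 days after 2015-02-12.
February has 28 days — 16 days to the end of February leaves 14.
14 days into March → 2015-03-14.

2015-03-14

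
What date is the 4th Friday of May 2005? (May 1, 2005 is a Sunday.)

May 2005 begins on a Sunday, so the first Friday is May 6 (5 days later).
The 4th Friday is 3 weeks later: 6 + 21 = 27.

May 27, 2005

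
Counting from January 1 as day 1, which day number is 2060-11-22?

Days in months before November: 31 + 29 + 31 + 30 + 31 + 30 + 31 + 31 + 30 + 31 = 305.
Plus 22 days into November → day 327.

327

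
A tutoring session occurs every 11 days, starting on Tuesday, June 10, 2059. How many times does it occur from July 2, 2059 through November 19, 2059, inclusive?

13

Occurrences land 11·i days after June 10, 2059 for i = 0, 1, 2, …
July 2, 2059 is 22 days after the start; 22 ÷ 11 = 2 remainder 0. First occurrence in the window: #3 on July 2, 2059 (2×11 = 22 days in).
November 19, 2059 is 162 days after the start; 162 ÷ 11 = 14 remainder 8. Last occurrence in the window: #15 on November 11, 2059.
Occurrences #3 through #15: 13 in total.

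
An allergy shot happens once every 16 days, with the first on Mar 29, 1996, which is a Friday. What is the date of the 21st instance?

Feb 12, 1997

The 21st occurrence is 20 intervals after the first: 20 × 16 = 320 days after Mar 29, 1996.
Mar has 31 days — 2 days to the end of Mar leaves 318.
Apr has 30 days (288 left).
May has 31 days (257 left).
Jun has 30 days (227 left).
Jul has 31 days (196 left).
Aug has 31 days (165 left).
Sep has 30 days (135 left).
Oct has 31 days (104 left).
Nov has 30 days (74 left).
Dec has 31 days (43 left).
Jan has 31 days (12 left).
12 days into Feb → Feb 12, 1997.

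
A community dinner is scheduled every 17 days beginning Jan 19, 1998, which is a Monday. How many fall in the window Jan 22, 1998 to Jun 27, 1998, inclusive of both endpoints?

9

Occurrences land 17·i days after Jan 19, 1998 for i = 0, 1, 2, …
Jan 22, 1998 is 3 days after the start; 3 ÷ 17 = 0 remainder 3; since the remainder is 3, round up to i = 1. First occurrence in the window: #2 on Feb 5, 1998 (1×17 = 17 days in).
Jun 27, 1998 is 159 days after the start; 159 ÷ 17 = 9 remainder 6. Last occurrence in the window: #10 on Jun 21, 1998.
Occurrences #2 through #10: 9 in total.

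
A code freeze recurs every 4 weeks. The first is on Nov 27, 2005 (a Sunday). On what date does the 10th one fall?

Aug 6, 2006

The 10th occurrence is 9 intervals after the first: 9 × 28 = 252 days after Nov 27, 2005.
Nov has 30 days — 3 days to the end of Nov leaves 249.
Dec has 31 days (218 left).
Jan has 31 days (187 left).
Feb has 28 days (159 left).
Mar has 31 days (128 left).
Apr has 30 days (98 left).
May has 31 days (67 left).
Jun has 30 days (37 left).
Jul has 31 days (6 left).
6 days into Aug → Aug 6, 2006.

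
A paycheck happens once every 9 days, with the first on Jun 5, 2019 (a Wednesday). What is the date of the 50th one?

The 50th occurrence is 49 intervals after the first: 49 × 9 = 441 days after Jun 5, 2019.
Jun has 30 days — 25 days to the end of Jun leaves 416.
From end of Jun to end of 2019 is 184 days (232 left).
Jan has 31 days (201 left).
Feb has 29 days (172 left).
Mar has 31 days (141 left).
Apr has 30 days (111 left).
May has 31 days (80 left).
Jun has 30 days (50 left).
Jul has 31 days (19 left).
19 days into Aug → Aug 19, 2020.

Aug 19, 2020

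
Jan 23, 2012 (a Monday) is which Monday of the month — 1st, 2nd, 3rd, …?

4th

Day 23 falls in week ⌈23/7⌉ of the month.
Days 1–7 hold the 1st Monday, 8–14 the 2nd, 15–21 the 3rd, 22–28 the 4th, 29–31 the 5th.
23 is in the range for the 4th.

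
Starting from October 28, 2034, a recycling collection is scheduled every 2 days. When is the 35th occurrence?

January 4, 2035

The 35th occurrence is 34 intervals after the first: 34 × 2 = 68 days after October 28, 2034.
October has 31 days — 3 days to the end of October leaves 65.
November has 30 days (35 left).
December has 31 days (4 left).
4 days into January → January 4, 2035.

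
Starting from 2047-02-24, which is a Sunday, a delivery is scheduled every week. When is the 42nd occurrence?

The 42nd occurrence is 41 intervals after the first: 41 × 7 = 287 days after 2047-02-24.
February has 28 days — 4 days to the end of February leaves 283.
March has 31 days (252 left).
April has 30 days (222 left).
May has 31 days (191 left).
June has 30 days (161 left).
July has 31 days (130 left).
August has 31 days (99 left).
September has 30 days (69 left).
October has 31 days (38 left).
November has 30 days (8 left).
8 days into December → 2047-12-08.

2047-12-08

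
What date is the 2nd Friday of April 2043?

2043-04-10

The first Friday of April 2043 is April 3.
The 2nd Friday is 1 weeks later: 3 + 7 = 10.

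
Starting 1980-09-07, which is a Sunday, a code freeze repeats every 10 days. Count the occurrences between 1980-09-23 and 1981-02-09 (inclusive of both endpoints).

Occurrences land 10·i days after 1980-09-07 for i = 0, 1, 2, …
1980-09-23 is 16 days after the start; 16 ÷ 10 = 1 remainder 6; since the remainder is 6, round up to i = 2. First occurrence in the window: #3 on 1980-09-27 (2×10 = 20 days in).
1981-02-09 is 155 days after the start; 155 ÷ 10 = 15 remainder 5. Last occurrence in the window: #16 on 1981-02-04.
Occurrences #3 through #16: 14 in total.

14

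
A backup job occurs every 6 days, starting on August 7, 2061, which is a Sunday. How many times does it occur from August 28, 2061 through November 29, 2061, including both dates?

16

Occurrences land 6·i days after August 7, 2061 for i = 0, 1, 2, …
August 28, 2061 is 21 days after the start; 21 ÷ 6 = 3 remainder 3; since the remainder is 3, round up to i = 4. First occurrence in the window: #5 on August 31, 2061 (4×6 = 24 days in).
November 29, 2061 is 114 days after the start; 114 ÷ 6 = 19 remainder 0. Last occurrence in the window: #20 on November 29, 2061.
Occurrences #5 through #20: 16 in total.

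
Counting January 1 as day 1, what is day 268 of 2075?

Jan has 31 days (268 − 31 = 237 remain).
Feb has 28 days (237 − 28 = 209 remain).
Mar has 31 days (209 − 31 = 178 remain).
Apr has 30 days (178 − 30 = 148 remain).
May has 31 days (148 − 31 = 117 remain).
Jun has 30 days (117 − 30 = 87 remain).
Jul has 31 days (87 − 31 = 56 remain).
Aug has 31 days (56 − 31 = 25 remain).
25 into Sep → Sep 25.

Sep 25, 2075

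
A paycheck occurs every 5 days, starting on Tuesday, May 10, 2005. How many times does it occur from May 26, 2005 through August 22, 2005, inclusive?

17

Occurrences land 5·i days after May 10, 2005 for i = 0, 1, 2, …
May 26, 2005 is 16 days after the start; 16 ÷ 5 = 3 remainder 1; since the remainder is 1, round up to i = 4. First occurrence in the window: #5 on May 30, 2005 (4×5 = 20 days in).
August 22, 2005 is 104 days after the start; 104 ÷ 5 = 20 remainder 4. Last occurrence in the window: #21 on August 18, 2005.
Occurrences #5 through #21: 17 in total.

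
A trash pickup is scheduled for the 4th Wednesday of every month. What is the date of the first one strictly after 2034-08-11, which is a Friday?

2034-08-23

August 2034 starts on a Tuesday; its first Wednesday is the 2nd, so the 4th Wednesday is the 23rd — 2034-08-23.
2034-08-23 is after 2034-08-11, so that is the next one.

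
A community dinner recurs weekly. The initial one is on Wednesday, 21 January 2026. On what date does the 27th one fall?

The 27th occurrence is 26 intervals after the first: 26 × 7 = 182 days after 21 January 2026.
January has 31 days — 10 days to the end of January leaves 172.
February has 28 days (144 left).
March has 31 days (113 left).
April has 30 days (83 left).
May has 31 days (52 left).
June has 30 days (22 left).
22 days into July → 22 July 2026.

22 July 2026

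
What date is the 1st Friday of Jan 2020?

Jan 3, 2020

The first Friday of Jan 2020 is Jan 3.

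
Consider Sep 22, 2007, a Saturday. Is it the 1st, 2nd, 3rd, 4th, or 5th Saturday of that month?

4th

Day 22 falls in week ⌈22/7⌉ of the month.
Days 1–7 hold the 1st Saturday, 8–14 the 2nd, 15–21 the 3rd, 22–28 the 4th, 29–31 the 5th.
22 is in the range for the 4th.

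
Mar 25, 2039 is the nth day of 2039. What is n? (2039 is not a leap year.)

84

Days in months before Mar: 31 + 28 = 59.
Plus 25 days into Mar → day 84.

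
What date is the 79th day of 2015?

20 March 2015

January has 31 days (79 − 31 = 48 remain).
February has 28 days (48 − 28 = 20 remain).
20 into March → March 20.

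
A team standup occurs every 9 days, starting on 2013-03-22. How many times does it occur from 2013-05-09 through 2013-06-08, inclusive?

3

Occurrences land 9·i days after 2013-03-22 for i = 0, 1, 2, …
2013-05-09 is 48 days after the start; 48 ÷ 9 = 5 remainder 3; since the remainder is 3, round up to i = 6. First occurrence in the window: #7 on 2013-05-15 (6×9 = 54 days in).
2013-06-08 is 78 days after the start; 78 ÷ 9 = 8 remainder 6. Last occurrence in the window: #9 on 2013-06-02.
Occurrences #7 through #9: 3 in total.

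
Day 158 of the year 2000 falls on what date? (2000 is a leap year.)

January has 31 days (158 − 31 = 127 remain).
February has 29 days (127 − 29 = 98 remain).
March has 31 days (98 − 31 = 67 remain).
April has 30 days (67 − 30 = 37 remain).
May has 31 days (37 − 31 = 6 remain).
6 into June → June 6.

June 6, 2000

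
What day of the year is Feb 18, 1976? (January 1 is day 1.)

49

Days in months before Feb: 31 = 31.
Plus 18 days into Feb → day 49.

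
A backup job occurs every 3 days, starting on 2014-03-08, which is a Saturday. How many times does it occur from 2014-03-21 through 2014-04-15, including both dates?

8

Occurrences land 3·i days after 2014-03-08 for i = 0, 1, 2, …
2014-03-21 is 13 days after the start; 13 ÷ 3 = 4 remainder 1; since the remainder is 1, round up to i = 5. First occurrence in the window: #6 on 2014-03-23 (5×3 = 15 days in).
2014-04-15 is 38 days after the start; 38 ÷ 3 = 12 remainder 2. Last occurrence in the window: #13 on 2014-04-13.
Occurrences #6 through #13: 8 in total.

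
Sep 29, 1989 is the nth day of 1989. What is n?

Days in months before Sep: 31 + 28 + 31 + 30 + 31 + 30 + 31 + 31 = 243.
Plus 29 days into Sep → day 272.

272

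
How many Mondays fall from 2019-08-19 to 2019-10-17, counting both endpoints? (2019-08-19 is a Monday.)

2019-08-19 is a Monday; the first Monday on or after it is 2019-08-19.
From 2019-08-19 to 2019-10-17: 12 + 30 + 17 = 59 days (rest of August, September, October).
59 ÷ 7 = 8 full weeks with remainder 3, so 8 more Mondays after the first → 9.

9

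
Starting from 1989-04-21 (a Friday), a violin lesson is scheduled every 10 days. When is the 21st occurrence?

The 21st occurrence is 20 intervals after the first: 20 × 10 = 200 days after 1989-04-21.
April has 30 days — 9 days to the end of April leaves 191.
May has 31 days (160 left).
June has 30 days (130 left).
July has 31 days (99 left).
August has 31 days (68 left).
September has 30 days (38 left).
October has 31 days (7 left).
7 days into November → 1989-11-07.

1989-11-07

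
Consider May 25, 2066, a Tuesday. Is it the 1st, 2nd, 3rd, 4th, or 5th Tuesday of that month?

4th

Day 25 falls in week ⌈25/7⌉ of the month.
Days 1–7 hold the 1st Tuesday, 8–14 the 2nd, 15–21 the 3rd, 22–28 the 4th, 29–31 the 5th.
25 is in the range for the 4th.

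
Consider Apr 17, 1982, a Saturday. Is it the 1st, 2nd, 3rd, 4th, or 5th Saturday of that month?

Day 17 falls in week ⌈17/7⌉ of the month.
Days 1–7 hold the 1st Saturday, 8–14 the 2nd, 15–21 the 3rd, 22–28 the 4th, 29–31 the 5th.
17 is in the range for the 3rd.

3rd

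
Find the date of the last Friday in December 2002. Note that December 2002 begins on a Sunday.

December 27, 2002

December 2002 begins on a Sunday, so the first Friday is December 6 (5 days later).
December 2002 has 31 days. Adding weeks: 6, 13, 20, 27 — the last one ≤ 31 is the 27th.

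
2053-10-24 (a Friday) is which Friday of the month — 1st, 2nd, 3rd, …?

4th

Day 24 falls in week ⌈24/7⌉ of the month.
Days 1–7 hold the 1st Friday, 8–14 the 2nd, 15–21 the 3rd, 22–28 the 4th, 29–31 the 5th.
24 is in the range for the 4th.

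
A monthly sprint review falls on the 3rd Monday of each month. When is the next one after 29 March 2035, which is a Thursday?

March 2035 starts on a Thursday; its first Monday is the 5th, so the 3rd Monday is the 19th — 19 March 2035.
That is not after 29 March 2035, so look at April 2035.
April 2035 starts on a Sunday; its first Monday is the 2nd, so the 3rd Monday is the 16th — 16 April 2035.

16 April 2035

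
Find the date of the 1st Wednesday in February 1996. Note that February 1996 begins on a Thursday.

February 1996 begins on a Thursday, so the first Wednesday is February 7 (6 days later).

1996-02-07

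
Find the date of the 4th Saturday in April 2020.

2020-04-25

April 2020 begins on a Wednesday, so the first Saturday is April 4 (3 days later).
The 4th Saturday is 3 weeks later: 4 + 21 = 25.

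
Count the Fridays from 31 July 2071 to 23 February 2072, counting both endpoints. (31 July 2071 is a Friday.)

30

31 July 2071 is a Friday; the first Friday on or after it is 31 July 2071.
From 31 July 2071 to 23 February 2072: 0 + 31 + 30 + 31 + 30 + 31 + 31 + 23 = 207 days (rest of July, August, September, October, November, December, January, February).
207 ÷ 7 = 29 full weeks with remainder 4, so 29 more Fridays after the first → 30.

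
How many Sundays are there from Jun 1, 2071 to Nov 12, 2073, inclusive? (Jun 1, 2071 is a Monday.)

128

Jun 1, 2071 is a Monday; the first Sunday on or after it is Jun 7, 2071 (6 days later).
From Jun 7, 2071 to Nov 12, 2073: 207 + 366 + 316 = 889 days (rest of 2071, 2072, to Nov 12, 2073 in 2073).
889 ÷ 7 = 127 full weeks with remainder 0, so 127 more Sundays after the first → 128.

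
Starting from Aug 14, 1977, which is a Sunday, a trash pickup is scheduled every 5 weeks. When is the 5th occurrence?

Jan 1, 1978

The 5th occurrence is 4 intervals after the first: 4 × 35 = 140 days after Aug 14, 1977.
Aug has 31 days — 17 days to the end of Aug leaves 123.
Sep has 30 days (93 left).
Oct has 31 days (62 left).
Nov has 30 days (32 left).
Dec has 31 days (1 left).
1 day into Jan → Jan 1, 1978.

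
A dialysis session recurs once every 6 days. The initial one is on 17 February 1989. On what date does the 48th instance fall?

The 48th occurrence is 47 intervals after the first: 47 × 6 = 282 days after 17 February 1989.
February has 28 days — 11 days to the end of February leaves 271.
March has 31 days (240 left).
April has 30 days (210 left).
May has 31 days (179 left).
June has 30 days (149 left).
July has 31 days (118 left).
August has 31 days (87 left).
September has 30 days (57 left).
October has 31 days (26 left).
26 days into November → 26 November 1989.

26 November 1989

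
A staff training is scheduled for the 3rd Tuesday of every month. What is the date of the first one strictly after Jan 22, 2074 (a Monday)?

Feb 20, 2074

Jan 2074 starts on a Monday; its first Tuesday is the 2nd, so the 3rd Tuesday is the 16th — Jan 16, 2074.
That is not after Jan 22, 2074, so look at Feb 2074.
Feb 2074 starts on a Thursday; its first Tuesday is the 6th, so the 3rd Tuesday is the 20th — Feb 20, 2074.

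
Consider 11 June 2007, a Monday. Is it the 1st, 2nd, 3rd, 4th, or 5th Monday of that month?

2nd

Day 11 falls in week ⌈11/7⌉ of the month.
Days 1–7 hold the 1st Monday, 8–14 the 2nd, 15–21 the 3rd, 22–28 the 4th, 29–31 the 5th.
11 is in the range for the 2nd.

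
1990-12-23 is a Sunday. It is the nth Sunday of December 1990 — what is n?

Day 23 falls in week ⌈23/7⌉ of the month.
Days 1–7 hold the 1st Sunday, 8–14 the 2nd, 15–21 the 3rd, 22–28 the 4th, 29–31 the 5th.
23 is in the range for the 4th.

4th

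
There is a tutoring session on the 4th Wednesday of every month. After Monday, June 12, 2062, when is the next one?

June 28, 2062

June 2062 starts on a Thursday; its first Wednesday is the 7th, so the 4th Wednesday is the 28th — June 28, 2062.
June 28, 2062 is after June 12, 2062, so that is the next one.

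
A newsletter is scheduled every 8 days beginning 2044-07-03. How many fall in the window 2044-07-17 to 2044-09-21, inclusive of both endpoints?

Occurrences land 8·i days after 2044-07-03 for i = 0, 1, 2, …
2044-07-17 is 14 days after the start; 14 ÷ 8 = 1 remainder 6; since the remainder is 6, round up to i = 2. First occurrence in the window: #3 on 2044-07-19 (2×8 = 16 days in).
2044-09-21 is 80 days after the start; 80 ÷ 8 = 10 remainder 0. Last occurrence in the window: #11 on 2044-09-21.
Occurrences #3 through #11: 9 in total.

9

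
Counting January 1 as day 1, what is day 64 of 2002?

January has 31 days (64 − 31 = 33 remain).
February has 28 days (33 − 28 = 5 remain).
5 into March → March 5.

5 March 2002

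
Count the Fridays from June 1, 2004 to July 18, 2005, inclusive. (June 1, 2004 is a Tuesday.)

59

June 1, 2004 is a Tuesday; the first Friday on or after it is June 4, 2004 (3 days later).
From June 4, 2004 to July 18, 2005: 210 + 199 = 409 days (rest of 2004, to July 18, 2005 in 2005).
409 ÷ 7 = 58 full weeks with remainder 3, so 58 more Fridays after the first → 59.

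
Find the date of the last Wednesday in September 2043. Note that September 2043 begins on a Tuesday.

30 September 2043

September 2043 begins on a Tuesday, so the first Wednesday is September 2 (1 day later).
September 2043 has 30 days. Adding weeks: 2, 9, 16, 23, 30 — the last one ≤ 30 is the 30th.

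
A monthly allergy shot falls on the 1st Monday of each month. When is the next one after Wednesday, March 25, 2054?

March 2054 starts on a Sunday, so its 1st Monday is March 2, 2054 (1 day in).
That is not after March 25, 2054, so look at April 2054.
April 2054 starts on a Wednesday, so its 1st Monday is April 6, 2054 (5 days in).

April 6, 2054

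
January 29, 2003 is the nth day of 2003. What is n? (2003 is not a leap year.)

29

Plus 29 days into January → day 29.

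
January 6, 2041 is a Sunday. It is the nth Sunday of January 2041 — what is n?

1st

Day 6 falls in week ⌈6/7⌉ of the month.
Days 1–7 hold the 1st Sunday, 8–14 the 2nd, 15–21 the 3rd, 22–28 the 4th, 29–31 the 5th.
6 is in the range for the 1st.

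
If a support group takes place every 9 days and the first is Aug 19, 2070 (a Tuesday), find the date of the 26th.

The 26th occurrence is 25 intervals after the first: 25 × 9 = 225 days after Aug 19, 2070.
Aug has 31 days — 12 days to the end of Aug leaves 213.
Sep has 30 days (183 left).
Oct has 31 days (152 left).
Nov has 30 days (122 left).
Dec has 31 days (91 left).
Jan has 31 days (60 left).
Feb has 28 days (32 left).
Mar has 31 days (1 left).
1 day into Apr → Apr 1, 2071.

Apr 1, 2071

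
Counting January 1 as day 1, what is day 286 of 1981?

13 October 1981

January has 31 days (286 − 31 = 255 remain).
February has 28 days (255 − 28 = 227 remain).
March has 31 days (227 − 31 = 196 remain).
April has 30 days (196 − 30 = 166 remain).
May has 31 days (166 − 31 = 135 remain).
June has 30 days (135 − 30 = 105 remain).
July has 31 days (105 − 31 = 74 remain).
August has 31 days (74 − 31 = 43 remain).
September has 30 days (43 − 30 = 13 remain).
13 into October → October 13.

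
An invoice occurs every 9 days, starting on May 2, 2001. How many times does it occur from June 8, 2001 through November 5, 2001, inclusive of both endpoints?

Occurrences land 9·i days after May 2, 2001 for i = 0, 1, 2, …
June 8, 2001 is 37 days after the start; 37 ÷ 9 = 4 remainder 1; since the remainder is 1, round up to i = 5. First occurrence in the window: #6 on June 16, 2001 (5×9 = 45 days in).
November 5, 2001 is 187 days after the start; 187 ÷ 9 = 20 remainder 7. Last occurrence in the window: #21 on October 29, 2001.
Occurrences #6 through #21: 16 in total.

16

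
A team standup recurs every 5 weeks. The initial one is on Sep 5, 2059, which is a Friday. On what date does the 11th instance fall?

The 11th occurrence is 10 intervals after the first: 10 × 35 = 350 days after Sep 5, 2059.
Sep has 30 days — 25 days to the end of Sep leaves 325.
Oct has 31 days (294 left).
Nov has 30 days (264 left).
Dec has 31 days (233 left).
Jan has 31 days (202 left).
Feb has 29 days (173 left).
Mar has 31 days (142 left).
Apr has 30 days (112 left).
May has 31 days (81 left).
Jun has 30 days (51 left).
Jul has 31 days (20 left).
20 days into Aug → Aug 20, 2060.

Aug 20, 2060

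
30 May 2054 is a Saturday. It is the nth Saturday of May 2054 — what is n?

5th

Day 30 falls in week ⌈30/7⌉ of the month.
Days 1–7 hold the 1st Saturday, 8–14 the 2nd, 15–21 the 3rd, 22–28 the 4th, 29–31 the 5th.
30 is in the range for the 5th.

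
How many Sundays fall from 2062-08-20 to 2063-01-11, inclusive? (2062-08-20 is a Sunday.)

2062-08-20 is a Sunday; the first Sunday on or after it is 2062-08-20.
From 2062-08-20 to 2063-01-11: 11 + 30 + 31 + 30 + 31 + 11 = 144 days (rest of August, September, October, November, December, January).
144 ÷ 7 = 20 full weeks with remainder 4, so 20 more Sundays after the first → 21.

21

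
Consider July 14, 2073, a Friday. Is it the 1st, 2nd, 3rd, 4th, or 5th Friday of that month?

Day 14 falls in week ⌈14/7⌉ of the month.
Days 1–7 hold the 1st Friday, 8–14 the 2nd, 15–21 the 3rd, 22–28 the 4th, 29–31 the 5th.
14 is in the range for the 2nd.

2nd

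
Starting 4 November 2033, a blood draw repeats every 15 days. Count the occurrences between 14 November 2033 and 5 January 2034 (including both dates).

4

Occurrences land 15·i days after 4 November 2033 for i = 0, 1, 2, …
14 November 2033 is 10 days after the start; 10 ÷ 15 = 0 remainder 10; since the remainder is 10, round up to i = 1. First occurrence in the window: #2 on 19 November 2033 (1×15 = 15 days in).
5 January 2034 is 62 days after the start; 62 ÷ 15 = 4 remainder 2. Last occurrence in the window: #5 on 3 January 2034.
Occurrences #2 through #5: 4 in total.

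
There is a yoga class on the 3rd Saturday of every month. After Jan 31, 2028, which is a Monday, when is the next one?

Jan 2028 starts on a Saturday; its first Saturday is the 1st, so the 3rd Saturday is the 15th — Jan 15, 2028.
That is not after Jan 31, 2028, so look at Feb 2028.
Feb 2028 starts on a Tuesday; its first Saturday is the 5th, so the 3rd Saturday is the 19th — Feb 19, 2028.

Feb 19, 2028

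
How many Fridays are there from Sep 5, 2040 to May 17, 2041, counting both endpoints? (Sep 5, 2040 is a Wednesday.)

37

Sep 5, 2040 is a Wednesday; the first Friday on or after it is Sep 7, 2040 (2 days later).
From Sep 7, 2040 to May 17, 2041: 23 + 31 + 30 + 31 + 31 + 28 + 31 + 30 + 17 = 252 days (rest of Sep, Oct, Nov, Dec, Jan, Feb, Mar, Apr, May).
252 ÷ 7 = 36 full weeks with remainder 0, so 36 more Fridays after the first → 37.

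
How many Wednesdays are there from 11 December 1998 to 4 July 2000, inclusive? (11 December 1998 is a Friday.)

81

11 December 1998 is a Friday; the first Wednesday on or after it is 16 December 1998 (5 days later).
From 16 December 1998 to 4 July 2000: 15 + 365 + 186 = 566 days (rest of 1998, 1999, to 4 July 2000 in 2000).
566 ÷ 7 = 80 full weeks with remainder 6, so 80 more Wednesdays after the first → 81.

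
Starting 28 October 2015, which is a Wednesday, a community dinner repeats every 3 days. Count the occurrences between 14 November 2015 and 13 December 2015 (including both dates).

10

Occurrences land 3·i days after 28 October 2015 for i = 0, 1, 2, …
14 November 2015 is 17 days after the start; 17 ÷ 3 = 5 remainder 2; since the remainder is 2, round up to i = 6. First occurrence in the window: #7 on 15 November 2015 (6×3 = 18 days in).
13 December 2015 is 46 days after the start; 46 ÷ 3 = 15 remainder 1. Last occurrence in the window: #16 on 12 December 2015.
Occurrences #7 through #16: 10 in total.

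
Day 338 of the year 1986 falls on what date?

Jan has 31 days (338 − 31 = 307 remain).
Feb has 28 days (307 − 28 = 279 remain).
Mar has 31 days (279 − 31 = 248 remain).
Apr has 30 days (248 − 30 = 218 remain).
May has 31 days (218 − 31 = 187 remain).
Jun has 30 days (187 − 30 = 157 remain).
Jul has 31 days (157 − 31 = 126 remain).
Aug has 31 days (126 − 31 = 95 remain).
Sep has 30 days (95 − 30 = 65 remain).
Oct has 31 days (65 − 31 = 34 remain).
Nov has 30 days (34 − 30 = 4 remain).
4 into Dec → Dec 4.

Dec 4, 1986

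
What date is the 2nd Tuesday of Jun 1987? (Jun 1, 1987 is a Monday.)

Jun 9, 1987

Jun 1987 begins on a Monday, so the first Tuesday is Jun 2 (1 day later).
The 2nd Tuesday is 1 weeks later: 2 + 7 = 9.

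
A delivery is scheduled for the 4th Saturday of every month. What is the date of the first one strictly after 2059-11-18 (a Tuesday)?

2059-11-22

November 2059 starts on a Saturday; its first Saturday is the 1st, so the 4th Saturday is the 22nd — 2059-11-22.
2059-11-22 is after 2059-11-18, so that is the next one.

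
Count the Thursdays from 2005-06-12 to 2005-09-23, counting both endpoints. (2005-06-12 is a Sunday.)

15

2005-06-12 is a Sunday; the first Thursday on or after it is 2005-06-16 (4 days later).
From 2005-06-16 to 2005-09-23: 14 + 31 + 31 + 23 = 99 days (rest of June, July, August, September).
99 ÷ 7 = 14 full weeks with remainder 1, so 14 more Thursdays after the first → 15.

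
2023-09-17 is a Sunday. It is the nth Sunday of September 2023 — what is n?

3rd

Day 17 falls in week ⌈17/7⌉ of the month.
Days 1–7 hold the 1st Sunday, 8–14 the 2nd, 15–21 the 3rd, 22–28 the 4th, 29–31 the 5th.
17 is in the range for the 3rd.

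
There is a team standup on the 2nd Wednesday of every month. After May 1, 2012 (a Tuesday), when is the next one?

May 9, 2012

May 2012 starts on a Tuesday; its first Wednesday is the 2nd, so the 2nd Wednesday is the 9th — May 9, 2012.
May 9, 2012 is after May 1, 2012, so that is the next one.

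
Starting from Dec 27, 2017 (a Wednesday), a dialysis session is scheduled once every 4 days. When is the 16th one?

Feb 25, 2018

The 16th occurrence is 15 intervals after the first: 15 × 4 = 60 days after Dec 27, 2017.
Dec has 31 days — 4 days to the end of Dec leaves 56.
Jan has 31 days (25 left).
25 days into Feb → Feb 25, 2018.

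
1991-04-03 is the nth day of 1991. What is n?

Days in months before April: 31 + 28 + 31 = 90.
Plus 3 days into April → day 93.

93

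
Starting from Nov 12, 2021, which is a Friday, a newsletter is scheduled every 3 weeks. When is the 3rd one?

Dec 24, 2021

The 3rd occurrence is 2 intervals after the first: 2 × 21 = 42 days after Nov 12, 2021.
Nov has 30 days — 18 days to the end of Nov leaves 24.
24 days into Dec → Dec 24, 2021.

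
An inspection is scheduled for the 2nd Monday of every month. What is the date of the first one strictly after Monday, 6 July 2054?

July 2054 starts on a Wednesday; its first Monday is the 6th, so the 2nd Monday is the 13th — 13 July 2054.
13 July 2054 is after 6 July 2054, so that is the next one.

13 July 2054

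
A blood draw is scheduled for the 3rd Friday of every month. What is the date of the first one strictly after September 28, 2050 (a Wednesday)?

October 21, 2050

September 2050 starts on a Thursday; its first Friday is the 2nd, so the 3rd Friday is the 16th — September 16, 2050.
That is not after September 28, 2050, so look at October 2050.
October 2050 starts on a Saturday; its first Friday is the 7th, so the 3rd Friday is the 21st — October 21, 2050.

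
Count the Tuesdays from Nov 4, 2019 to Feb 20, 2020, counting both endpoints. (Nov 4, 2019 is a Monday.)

Nov 4, 2019 is a Monday; the first Tuesday on or after it is Nov 5, 2019 (1 day later).
From Nov 5, 2019 to Feb 20, 2020: 25 + 31 + 31 + 20 = 107 days (rest of Nov, Dec, Jan, Feb).
107 ÷ 7 = 15 full weeks with remainder 2, so 15 more Tuesdays after the first → 16.

16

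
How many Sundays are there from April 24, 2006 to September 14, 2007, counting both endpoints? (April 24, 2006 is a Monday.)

72

April 24, 2006 is a Monday; the first Sunday on or after it is April 30, 2006 (6 days later).
From April 30, 2006 to September 14, 2007: 245 + 257 = 502 days (rest of 2006, to September 14, 2007 in 2007).
502 ÷ 7 = 71 full weeks with remainder 5, so 71 more Sundays after the first → 72.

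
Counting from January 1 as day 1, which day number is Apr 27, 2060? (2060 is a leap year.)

118

Days in months before Apr: 31 + 29 + 31 = 91.
Plus 27 days into Apr → day 118.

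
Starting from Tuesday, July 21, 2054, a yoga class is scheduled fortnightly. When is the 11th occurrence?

December 8, 2054

The 11th occurrence is 10 intervals after the first: 10 × 14 = 140 days after July 21, 2054.
July has 31 days — 10 days to the end of July leaves 130.
August has 31 days (99 left).
September has 30 days (69 left).
October has 31 days (38 left).
November has 30 days (8 left).
8 days into December → December 8, 2054.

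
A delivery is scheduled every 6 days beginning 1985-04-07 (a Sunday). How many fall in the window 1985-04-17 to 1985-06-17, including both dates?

Occurrences land 6·i days after 1985-04-07 for i = 0, 1, 2, …
1985-04-17 is 10 days after the start; 10 ÷ 6 = 1 remainder 4; since the remainder is 4, round up to i = 2. First occurrence in the window: #3 on 1985-04-19 (2×6 = 12 days in).
1985-06-17 is 71 days after the start; 71 ÷ 6 = 11 remainder 5. Last occurrence in the window: #12 on 1985-06-12.
Occurrences #3 through #12: 10 in total.

10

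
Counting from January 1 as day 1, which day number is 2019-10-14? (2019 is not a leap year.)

287

Days in months before October: 31 + 28 + 31 + 30 + 31 + 30 + 31 + 31 + 30 = 273.
Plus 14 days into October → day 287.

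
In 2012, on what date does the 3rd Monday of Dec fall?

Dec 17, 2012

The first Monday of Dec 2012 is Dec 3.
The 3rd Monday is 2 weeks later: 3 + 14 = 17.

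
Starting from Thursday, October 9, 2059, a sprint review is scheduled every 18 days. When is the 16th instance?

July 5, 2060

The 16th occurrence is 15 intervals after the first: 15 × 18 = 270 days after October 9, 2059.
October has 31 days — 22 days to the end of October leaves 248.
November has 30 days (218 left).
December has 31 days (187 left).
January has 31 days (156 left).
February has 29 days (127 left).
March has 31 days (96 left).
April has 30 days (66 left).
May has 31 days (35 left).
June has 30 days (5 left).
5 days into July → July 5, 2060.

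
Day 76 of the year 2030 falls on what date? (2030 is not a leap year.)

January has 31 days (76 − 31 = 45 remain).
February has 28 days (45 − 28 = 17 remain).
17 into March → March 17.

March 17, 2030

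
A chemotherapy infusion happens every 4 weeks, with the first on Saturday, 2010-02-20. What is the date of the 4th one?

The 4th occurrence is 3 intervals after the first: 3 × 28 = 84 days after 2010-02-20.
February has 28 days — 8 days to the end of February leaves 76.
March has 31 days (45 left).
April has 30 days (15 left).
15 days into May → 2010-05-15.

2010-05-15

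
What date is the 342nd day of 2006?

Dec 8, 2006

Jan has 31 days (342 − 31 = 311 remain).
Feb has 28 days (311 − 28 = 283 remain).
Mar has 31 days (283 − 31 = 252 remain).
Apr has 30 days (252 − 30 = 222 remain).
May has 31 days (222 − 31 = 191 remain).
Jun has 30 days (191 − 30 = 161 remain).
Jul has 31 days (161 − 31 = 130 remain).
Aug has 31 days (130 − 31 = 99 remain).
Sep has 30 days (99 − 30 = 69 remain).
Oct has 31 days (69 − 31 = 38 remain).
Nov has 30 days (38 − 30 = 8 remain).
8 into Dec → Dec 8.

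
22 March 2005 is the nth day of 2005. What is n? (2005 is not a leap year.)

Days in months before March: 31 + 28 = 59.
Plus 22 days into March → day 81.

81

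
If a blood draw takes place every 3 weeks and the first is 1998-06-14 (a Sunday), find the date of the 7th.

1998-10-18

The 7th occurrence is 6 intervals after the first: 6 × 21 = 126 days after 1998-06-14.
June has 30 days — 16 days to the end of June leaves 110.
July has 31 days (79 left).
August has 31 days (48 left).
September has 30 days (18 left).
18 days into October → 1998-10-18.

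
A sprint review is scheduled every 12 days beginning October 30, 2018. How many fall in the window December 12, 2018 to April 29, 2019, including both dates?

12

Occurrences land 12·i days after October 30, 2018 for i = 0, 1, 2, …
December 12, 2018 is 43 days after the start; 43 ÷ 12 = 3 remainder 7; since the remainder is 7, round up to i = 4. First occurrence in the window: #5 on December 17, 2018 (4×12 = 48 days in).
April 29, 2019 is 181 days after the start; 181 ÷ 12 = 15 remainder 1. Last occurrence in the window: #16 on April 28, 2019.
Occurrences #5 through #16: 12 in total.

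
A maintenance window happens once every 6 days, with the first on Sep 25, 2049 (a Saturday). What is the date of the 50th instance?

The 50th occurrence is 49 intervals after the first: 49 × 6 = 294 days after Sep 25, 2049.
Sep has 30 days — 5 days to the end of Sep leaves 289.
Oct has 31 days (258 left).
Nov has 30 days (228 left).
Dec has 31 days (197 left).
Jan has 31 days (166 left).
Feb has 28 days (138 left).
Mar has 31 days (107 left).
Apr has 30 days (77 left).
May has 31 days (46 left).
Jun has 30 days (16 left).
16 days into Jul → Jul 16, 2050.

Jul 16, 2050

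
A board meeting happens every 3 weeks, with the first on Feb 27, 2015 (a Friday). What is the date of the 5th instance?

May 22, 2015

The 5th occurrence is 4 intervals after the first: 4 × 21 = 84 days after Feb 27, 2015.
Feb has 28 days — 1 day to the end of Feb leaves 83.
Mar has 31 days (52 left).
Apr has 30 days (22 left).
22 days into May → May 22, 2015.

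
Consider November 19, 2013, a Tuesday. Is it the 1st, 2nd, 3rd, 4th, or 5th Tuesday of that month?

3rd

Day 19 falls in week ⌈19/7⌉ of the month.
Days 1–7 hold the 1st Tuesday, 8–14 the 2nd, 15–21 the 3rd, 22–28 the 4th, 29–31 the 5th.
19 is in the range for the 3rd.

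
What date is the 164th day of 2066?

Jan has 31 days (164 − 31 = 133 remain).
Feb has 28 days (133 − 28 = 105 remain).
Mar has 31 days (105 − 31 = 74 remain).
Apr has 30 days (74 − 30 = 44 remain).
May has 31 days (44 − 31 = 13 remain).
13 into Jun → Jun 13.

Jun 13, 2066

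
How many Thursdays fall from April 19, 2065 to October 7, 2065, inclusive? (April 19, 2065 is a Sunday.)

April 19, 2065 is a Sunday; the first Thursday on or after it is April 23, 2065 (4 days later).
From April 23, 2065 to October 7, 2065: 7 + 31 + 30 + 31 + 31 + 30 + 7 = 167 days (rest of April, May, June, July, August, September, October).
167 ÷ 7 = 23 full weeks with remainder 6, so 23 more Thursdays after the first → 24.

24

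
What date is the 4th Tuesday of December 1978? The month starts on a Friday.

26 December 1978

December 1978 begins on a Friday, so the first Tuesday is December 5 (4 days later).
The 4th Tuesday is 3 weeks later: 5 + 21 = 26.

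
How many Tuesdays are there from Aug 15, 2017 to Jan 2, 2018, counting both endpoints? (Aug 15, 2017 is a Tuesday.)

21

Aug 15, 2017 is a Tuesday; the first Tuesday on or after it is Aug 15, 2017.
From Aug 15, 2017 to Jan 2, 2018: 16 + 30 + 31 + 30 + 31 + 2 = 140 days (rest of Aug, Sep, Oct, Nov, Dec, Jan).
140 ÷ 7 = 20 full weeks with remainder 0, so 20 more Tuesdays after the first → 21.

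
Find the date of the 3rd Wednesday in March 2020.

The first Wednesday of March 2020 is March 4.
The 3rd Wednesday is 2 weeks later: 4 + 14 = 18.

March 18, 2020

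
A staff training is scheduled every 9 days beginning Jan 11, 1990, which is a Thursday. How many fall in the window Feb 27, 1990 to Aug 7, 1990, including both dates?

18

Occurrences land 9·i days after Jan 11, 1990 for i = 0, 1, 2, …
Feb 27, 1990 is 47 days after the start; 47 ÷ 9 = 5 remainder 2; since the remainder is 2, round up to i = 6. First occurrence in the window: #7 on Mar 6, 1990 (6×9 = 54 days in).
Aug 7, 1990 is 208 days after the start; 208 ÷ 9 = 23 remainder 1. Last occurrence in the window: #24 on Aug 6, 1990.
Occurrences #7 through #24: 18 in total.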